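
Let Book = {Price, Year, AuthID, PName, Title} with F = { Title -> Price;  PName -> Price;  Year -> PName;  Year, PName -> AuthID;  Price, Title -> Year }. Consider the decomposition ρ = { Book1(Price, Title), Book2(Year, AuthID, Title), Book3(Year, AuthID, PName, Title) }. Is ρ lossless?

Yes

Chase test. Columns are Price, Year, AuthID, PName, Title; row i has aⱼ where attribute j ∈ Booki, else bᵢⱼ.
Initial tableau (one row per fragment):
  row 1: a1 b12 b13 b14 a5
  row 2: b21 a2 a3 b24 a5
  row 3: b31 a2 a3 a4 a5
Rows 1 and 2 agree on Title; apply Title→Price and equate their Price entries.
Rows 1 and 3 agree on Title; apply Title→Price and equate their Price entries.
Rows 2 and 3 agree on Year; apply Year→PName and equate their PName entries.
Rows 1 and 2 agree on Price, Title; apply Price, Title→Year and equate their Year entries.
Rows 1 and 2 agree on Year; apply Year→PName and equate their PName entries.
Rows 1 and 2 agree on Year, PName; apply Year, PName→AuthID and equate their AuthID entries.
Row 1 is now all distinguished symbols — the join is lossless.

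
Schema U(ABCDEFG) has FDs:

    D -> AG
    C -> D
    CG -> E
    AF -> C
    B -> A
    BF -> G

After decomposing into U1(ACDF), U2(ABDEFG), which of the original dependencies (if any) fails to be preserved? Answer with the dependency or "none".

Check CG → E: no single fragment contains all of {CEG}, and the restricted closure of {CG} across the fragments never reaches {E}.
D → AG is preserved.
C → D is preserved.
AF → C is preserved.
B → A is preserved.
BF → G is preserved.

CG -> E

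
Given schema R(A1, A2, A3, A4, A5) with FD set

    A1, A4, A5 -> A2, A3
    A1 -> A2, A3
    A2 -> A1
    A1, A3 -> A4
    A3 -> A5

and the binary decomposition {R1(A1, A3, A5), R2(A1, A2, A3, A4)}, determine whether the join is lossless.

Common attributes: R1 ∩ R2 = {A1, A3}.
Closure of {A1, A3}: A1 → A2, A3 applies, adding A2; A1, A3 → A4 applies, adding A4; A3 → A5 applies, adding A5. So (A1, A3)⁺ = {A1, A2, A3, A4, A5}.
This closure contains every attribute of R1, so R1 ∩ R2 → R1. The join is lossless.

Yes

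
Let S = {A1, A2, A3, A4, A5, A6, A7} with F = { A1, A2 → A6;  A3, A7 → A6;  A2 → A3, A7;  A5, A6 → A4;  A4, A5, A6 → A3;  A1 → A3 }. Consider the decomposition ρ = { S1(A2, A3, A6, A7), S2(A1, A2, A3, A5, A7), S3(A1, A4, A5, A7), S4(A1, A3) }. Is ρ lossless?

Yes

Chase test. Columns are A1, A2, A3, A4, A5, A6, A7; row i has aⱼ where attribute j ∈ Si, else bᵢⱼ.
Initial tableau (one row per fragment):
  row 1: b11 a2 a3 b14 b15 a6 a7
  row 2: a1 a2 a3 b24 a5 b26 a7
  row 3: a1 b32 b33 a4 a5 b36 a7
  row 4: a1 b42 a3 b44 b45 b46 b47
Rows 1 and 2 agree on A3, A7; apply A3, A7→A6 and equate their A6 entries.
Rows 2 and 3 agree on A1; apply A1→A3 and equate their A3 entries.
Rows 1 and 3 agree on A3, A7; apply A3, A7→A6 and equate their A6 entries.
Rows 2 and 3 agree on A5, A6; apply A5, A6→A4 and equate their A4 entries.
Row 2 is now all distinguished symbols — the join is lossless.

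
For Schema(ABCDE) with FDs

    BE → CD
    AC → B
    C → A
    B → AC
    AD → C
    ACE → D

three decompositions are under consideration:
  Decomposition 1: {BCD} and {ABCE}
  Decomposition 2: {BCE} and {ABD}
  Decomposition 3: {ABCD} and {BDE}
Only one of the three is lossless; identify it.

Decomposition 3

Decomposition 1: common = {BC}, closure = {ABC} → lossy.
Decomposition 2: common = {B}, closure = {ABC} → lossy.
Decomposition 3: common = {BD}, closure = {ABCD} → lossless.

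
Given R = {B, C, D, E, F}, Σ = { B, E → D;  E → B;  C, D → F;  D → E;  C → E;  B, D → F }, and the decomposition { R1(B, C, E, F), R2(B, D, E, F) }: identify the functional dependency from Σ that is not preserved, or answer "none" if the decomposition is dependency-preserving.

none

B, E → D lies within R2.
E → B lies within R1.
C, D → F: restricted closure across fragments reaches F.
D → E lies within R2.
C → E lies within R1.
B, D → F lies within R2.
Every dependency is enforceable on the fragments, so the decomposition is dependency-preserving.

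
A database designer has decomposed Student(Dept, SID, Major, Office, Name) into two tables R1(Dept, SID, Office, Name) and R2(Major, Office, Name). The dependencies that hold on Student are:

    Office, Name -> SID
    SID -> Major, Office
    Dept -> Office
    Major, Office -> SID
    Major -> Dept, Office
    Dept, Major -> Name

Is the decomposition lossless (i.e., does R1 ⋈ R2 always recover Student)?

Yes

Common attributes: R1 ∩ R2 = {Office, Name}.
Closure of {Office, Name}: Office, Name → SID applies, adding SID; SID → Major, Office applies, adding Major; Major → Dept, Office applies, adding Dept. So (Office, Name)⁺ = {Dept, SID, Major, Office, Name}.
This closure contains every attribute of R1, so R1 ∩ R2 → R1. The join is lossless.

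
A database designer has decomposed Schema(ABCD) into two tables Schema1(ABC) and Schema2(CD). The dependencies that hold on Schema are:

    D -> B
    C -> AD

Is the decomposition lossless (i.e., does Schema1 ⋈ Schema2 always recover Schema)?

Common attributes: Schema1 ∩ Schema2 = {C}.
Closure of {C}: C → AD applies, adding AD; D → B applies, adding B. So (C)⁺ = {ABCD}.
This closure contains every attribute of Schema1, so Schema1 ∩ Schema2 → Schema1. The join is lossless.

Yes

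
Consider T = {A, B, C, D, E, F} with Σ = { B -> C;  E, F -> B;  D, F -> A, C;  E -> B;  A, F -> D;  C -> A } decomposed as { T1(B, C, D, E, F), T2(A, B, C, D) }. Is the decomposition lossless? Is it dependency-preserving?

lossless but not dependency-preserving

Lossless test: (B, C, D)⁺ = {A, B, C, D}, which contains all of one fragment — lossless.
Dependency preservation: the restricted closure of {A, F} across the fragments never reaches {D}, so A, F → D cannot be enforced without a join — not preserved.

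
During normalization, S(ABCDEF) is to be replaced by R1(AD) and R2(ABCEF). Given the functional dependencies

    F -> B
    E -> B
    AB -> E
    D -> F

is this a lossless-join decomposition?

No

Common attributes: R1 ∩ R2 = {A}.
No dependency enlarges {A}, so (A)⁺ = {A}.
The closure contains neither all of R1 = {AD} nor all of R2 = {ABCEF}, so the common attributes are not a superkey of either fragment. The join is lossy.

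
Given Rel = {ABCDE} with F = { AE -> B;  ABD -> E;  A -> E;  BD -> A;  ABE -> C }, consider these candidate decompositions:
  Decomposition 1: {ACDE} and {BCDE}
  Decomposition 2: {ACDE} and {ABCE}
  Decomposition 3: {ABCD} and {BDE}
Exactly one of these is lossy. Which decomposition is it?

Decomposition 1

Decomposition 1: common = {CDE}, closure = {CDE} → lossy.
Decomposition 2: common = {ACE}, closure = {ABCE} → lossless.
Decomposition 3: common = {BD}, closure = {ABCDE} → lossless.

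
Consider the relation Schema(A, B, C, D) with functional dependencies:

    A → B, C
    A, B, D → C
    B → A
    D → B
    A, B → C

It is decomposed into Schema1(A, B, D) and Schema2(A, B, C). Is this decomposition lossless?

Common attributes: Schema1 ∩ Schema2 = {A, B}.
Closure of {A, B}: A → B, C applies, adding C. So (A, B)⁺ = {A, B, C}.
This closure contains every attribute of Schema2, so Schema1 ∩ Schema2 → Schema2. The join is lossless.

Yes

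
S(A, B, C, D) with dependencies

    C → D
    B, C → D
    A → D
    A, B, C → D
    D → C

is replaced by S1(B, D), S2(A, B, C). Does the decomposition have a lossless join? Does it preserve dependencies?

lossy and not dependency-preserving

Lossless test: (B)⁺ = {B}, which is a superkey of neither fragment — lossy.
Dependency preservation: the restricted closure of {C} across the fragments never reaches {D}, so C → D cannot be enforced without a join — not preserved.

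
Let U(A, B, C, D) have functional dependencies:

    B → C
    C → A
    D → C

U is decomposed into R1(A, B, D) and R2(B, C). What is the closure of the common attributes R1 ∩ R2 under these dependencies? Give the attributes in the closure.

R1 ∩ R2 = {B}.
B → C applies, adding C
C → A applies, adding A
Closure: {A, B, C}.

A, B, C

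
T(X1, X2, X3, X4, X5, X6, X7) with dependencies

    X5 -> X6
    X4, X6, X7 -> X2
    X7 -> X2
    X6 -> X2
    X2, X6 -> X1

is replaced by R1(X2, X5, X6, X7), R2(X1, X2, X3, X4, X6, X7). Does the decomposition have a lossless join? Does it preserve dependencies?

lossy but dependency-preserving

Lossless test: (X2, X6, X7)⁺ = {X1, X2, X6, X7}, which is a superkey of neither fragment — lossy.
Dependency preservation: every FD's attributes lie within a single fragment, so each can be enforced locally — preserved.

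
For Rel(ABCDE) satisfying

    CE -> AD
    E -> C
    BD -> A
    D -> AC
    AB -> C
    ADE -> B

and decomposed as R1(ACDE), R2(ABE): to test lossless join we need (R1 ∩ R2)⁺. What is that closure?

R1 ∩ R2 = {AE}.
E → C applies, adding C
CE → AD applies, adding D
ADE → B applies, adding B
Closure: {ABCDE}.

ABCDE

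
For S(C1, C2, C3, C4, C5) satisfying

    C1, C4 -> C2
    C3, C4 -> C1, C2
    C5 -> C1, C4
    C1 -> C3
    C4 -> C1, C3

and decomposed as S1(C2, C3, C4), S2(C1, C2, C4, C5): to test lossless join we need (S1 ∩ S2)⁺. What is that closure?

S1 ∩ S2 = {C2, C4}.
C4 → C1, C3 applies, adding C1, C3
Closure: {C1, C2, C3, C4}.

C1, C2, C3, C4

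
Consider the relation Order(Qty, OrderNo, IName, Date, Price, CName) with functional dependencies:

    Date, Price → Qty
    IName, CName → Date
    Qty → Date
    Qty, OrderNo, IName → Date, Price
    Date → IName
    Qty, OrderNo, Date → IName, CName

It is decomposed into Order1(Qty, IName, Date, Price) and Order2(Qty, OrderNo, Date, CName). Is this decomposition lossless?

Common attributes: Order1 ∩ Order2 = {Qty, Date}.
Closure of {Qty, Date}: Date → IName applies, adding IName. So (Qty, Date)⁺ = {Qty, IName, Date}.
The closure contains neither all of Order1 = {Qty, IName, Date, Price} nor all of Order2 = {Qty, OrderNo, Date, CName}, so the common attributes are not a superkey of either fragment. The join is lossy.

No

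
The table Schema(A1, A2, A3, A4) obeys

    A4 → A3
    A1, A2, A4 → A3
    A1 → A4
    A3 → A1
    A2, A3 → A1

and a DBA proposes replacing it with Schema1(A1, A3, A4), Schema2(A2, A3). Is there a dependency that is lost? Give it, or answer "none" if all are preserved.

none

A4 → A3 lies within Schema1.
A1, A2, A4 → A3: restricted closure across fragments reaches A3.
A1 → A4 lies within Schema1.
A3 → A1 lies within Schema1.
A2, A3 → A1: restricted closure across fragments reaches A1.
Every dependency is enforceable on the fragments, so the decomposition is dependency-preserving.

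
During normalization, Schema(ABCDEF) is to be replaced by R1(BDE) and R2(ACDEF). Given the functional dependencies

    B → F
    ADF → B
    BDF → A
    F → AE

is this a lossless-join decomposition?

No

Common attributes: R1 ∩ R2 = {DE}.
No dependency enlarges {DE}, so (DE)⁺ = {DE}.
The closure contains neither all of R1 = {BDE} nor all of R2 = {ACDEF}, so the common attributes are not a superkey of either fragment. The join is lossy.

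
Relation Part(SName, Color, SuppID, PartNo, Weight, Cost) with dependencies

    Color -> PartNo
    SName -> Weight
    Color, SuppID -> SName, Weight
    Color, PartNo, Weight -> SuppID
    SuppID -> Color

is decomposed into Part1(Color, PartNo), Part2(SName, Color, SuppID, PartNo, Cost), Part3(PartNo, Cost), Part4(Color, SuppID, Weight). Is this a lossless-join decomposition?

Chase test. Columns are SName, Color, SuppID, PartNo, Weight, Cost; row i has aⱼ where attribute j ∈ Parti, else bᵢⱼ.
Initial tableau (one row per fragment):
  row 1: b11 a2 b13 a4 b15 b16
  row 2: a1 a2 a3 a4 b25 a6
  row 3: b31 b32 b33 a4 b35 a6
  row 4: b41 a2 a3 b44 a5 b46
Rows 1 and 4 agree on Color; apply Color→PartNo and equate their PartNo entries.
Rows 2 and 4 agree on Color, SuppID; apply Color, SuppID→SName, Weight and equate their SName, Weight entries.
Row 2 is now all distinguished symbols — the join is lossless.

Yes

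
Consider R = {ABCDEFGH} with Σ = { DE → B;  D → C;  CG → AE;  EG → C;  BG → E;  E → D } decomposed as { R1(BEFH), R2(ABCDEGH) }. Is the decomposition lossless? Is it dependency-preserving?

lossy but dependency-preserving

Lossless test: (BEH)⁺ = {BCDEH}, which is a superkey of neither fragment — lossy.
Dependency preservation: every FD's attributes lie within a single fragment, so each can be enforced locally — preserved.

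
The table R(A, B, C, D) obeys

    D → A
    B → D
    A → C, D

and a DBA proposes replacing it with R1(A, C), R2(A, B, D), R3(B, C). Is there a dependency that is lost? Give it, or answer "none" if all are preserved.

none

D → A lies within R2.
B → D lies within R2.
A → C, D: restricted closure across fragments reaches C, D.
Every dependency is enforceable on the fragments, so the decomposition is dependency-preserving.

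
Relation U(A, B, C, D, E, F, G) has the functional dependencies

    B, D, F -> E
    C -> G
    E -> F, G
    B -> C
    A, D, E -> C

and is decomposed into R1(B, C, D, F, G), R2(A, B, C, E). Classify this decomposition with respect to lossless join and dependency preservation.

Lossless test: (B, C)⁺ = {B, C, G}, which is a superkey of neither fragment — lossy.
Dependency preservation: the restricted closure of {B, D, F} across the fragments never reaches {E}, so B, D, F → E cannot be enforced without a join — not preserved.

lossy and not dependency-preserving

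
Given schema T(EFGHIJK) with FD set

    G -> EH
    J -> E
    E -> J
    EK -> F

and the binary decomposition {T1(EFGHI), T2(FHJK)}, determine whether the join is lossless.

No

Common attributes: T1 ∩ T2 = {FH}.
No dependency enlarges {FH}, so (FH)⁺ = {FH}.
The closure contains neither all of T1 = {EFGHI} nor all of T2 = {FHJK}, so the common attributes are not a superkey of either fragment. The join is lossy.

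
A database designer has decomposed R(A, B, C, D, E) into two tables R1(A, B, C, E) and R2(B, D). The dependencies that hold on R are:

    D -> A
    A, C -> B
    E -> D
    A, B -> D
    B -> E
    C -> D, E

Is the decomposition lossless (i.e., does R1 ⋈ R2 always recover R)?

Yes

Common attributes: R1 ∩ R2 = {B}.
Closure of {B}: B → E applies, adding E; E → D applies, adding D; D → A applies, adding A. So (B)⁺ = {A, B, D, E}.
This closure contains every attribute of R2, so R1 ∩ R2 → R2. The join is lossless.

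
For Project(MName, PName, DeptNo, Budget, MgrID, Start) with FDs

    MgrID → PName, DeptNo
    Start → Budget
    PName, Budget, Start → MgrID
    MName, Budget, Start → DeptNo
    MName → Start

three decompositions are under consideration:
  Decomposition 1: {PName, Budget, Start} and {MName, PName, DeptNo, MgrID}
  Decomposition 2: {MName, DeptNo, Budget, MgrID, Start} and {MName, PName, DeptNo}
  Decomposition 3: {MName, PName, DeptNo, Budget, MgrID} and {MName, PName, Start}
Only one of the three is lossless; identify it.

Decomposition 1: common = {PName}, closure = {PName} → lossy.
Decomposition 2: common = {MName, DeptNo}, closure = {MName, DeptNo, Budget, Start} → lossy.
Decomposition 3: common = {MName, PName}, closure = {MName, PName, DeptNo, Budget, MgrID, Start} → lossless.

Decomposition 3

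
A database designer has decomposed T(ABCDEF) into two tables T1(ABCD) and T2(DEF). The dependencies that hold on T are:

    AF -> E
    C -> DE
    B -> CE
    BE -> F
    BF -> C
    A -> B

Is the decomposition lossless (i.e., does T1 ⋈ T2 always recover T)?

Common attributes: T1 ∩ T2 = {D}.
No dependency enlarges {D}, so (D)⁺ = {D}.
The closure contains neither all of T1 = {ABCD} nor all of T2 = {DEF}, so the common attributes are not a superkey of either fragment. The join is lossy.

No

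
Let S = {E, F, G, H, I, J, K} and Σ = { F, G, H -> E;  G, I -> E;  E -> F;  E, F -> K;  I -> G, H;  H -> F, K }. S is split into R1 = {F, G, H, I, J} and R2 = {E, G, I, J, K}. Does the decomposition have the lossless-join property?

Yes

Common attributes: R1 ∩ R2 = {G, I, J}.
Closure of {G, I, J}: G, I → E applies, adding E; E → F applies, adding F; E, F → K applies, adding K; I → G, H applies, adding H. So (G, I, J)⁺ = {E, F, G, H, I, J, K}.
This closure contains every attribute of R1, so R1 ∩ R2 → R1. The join is lossless.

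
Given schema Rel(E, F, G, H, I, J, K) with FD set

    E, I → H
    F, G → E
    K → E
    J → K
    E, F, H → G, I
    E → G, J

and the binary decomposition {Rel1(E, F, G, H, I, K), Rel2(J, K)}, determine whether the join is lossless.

Yes

Common attributes: Rel1 ∩ Rel2 = {K}.
Closure of {K}: K → E applies, adding E; E → G, J applies, adding G, J. So (K)⁺ = {E, G, J, K}.
This closure contains every attribute of Rel2, so Rel1 ∩ Rel2 → Rel2. The join is lossless.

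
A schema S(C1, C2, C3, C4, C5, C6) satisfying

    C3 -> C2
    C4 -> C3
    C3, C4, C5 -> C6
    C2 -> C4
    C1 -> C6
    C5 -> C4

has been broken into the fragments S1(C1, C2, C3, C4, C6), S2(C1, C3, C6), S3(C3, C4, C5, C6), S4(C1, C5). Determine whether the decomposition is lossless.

Chase test. Columns are C1, C2, C3, C4, C5, C6; row i has aⱼ where attribute j ∈ Si, else bᵢⱼ.
Initial tableau (one row per fragment):
  row 1: a1 a2 a3 a4 b15 a6
  row 2: a1 b22 a3 b24 b25 a6
  row 3: b31 b32 a3 a4 a5 a6
  row 4: a1 b42 b43 b44 a5 b46
Rows 1 and 2 agree on C3; apply C3→C2 and equate their C2 entries.
Rows 1 and 3 agree on C3; apply C3→C2 and equate their C2 entries.
Rows 1 and 2 agree on C2; apply C2→C4 and equate their C4 entries.
Rows 1 and 4 agree on C1; apply C1→C6 and equate their C6 entries.
Rows 3 and 4 agree on C5; apply C5→C4 and equate their C4 entries.
Rows 1 and 4 agree on C4; apply C4→C3 and equate their C3 entries.
Rows 1 and 4 agree on C3; apply C3→C2 and equate their C2 entries.
Row 4 is now all distinguished symbols — the join is lossless.

Yes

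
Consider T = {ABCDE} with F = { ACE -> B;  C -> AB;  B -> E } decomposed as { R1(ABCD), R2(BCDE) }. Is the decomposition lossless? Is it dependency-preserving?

lossless and dependency-preserving

Lossless test: (BCD)⁺ = {ABCDE}, which contains all of one fragment — lossless.
Dependency preservation: ACE → B is not contained in any single fragment, but the restricted closure of its left-hand side across the fragments still reaches the right-hand side; the remaining FDs each lie inside some fragment. All dependencies are preserved.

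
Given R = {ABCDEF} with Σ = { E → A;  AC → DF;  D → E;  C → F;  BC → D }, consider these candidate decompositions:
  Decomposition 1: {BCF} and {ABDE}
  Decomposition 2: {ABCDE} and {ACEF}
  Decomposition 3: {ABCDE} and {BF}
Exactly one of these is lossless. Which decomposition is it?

Decomposition 1: common = {B}, closure = {B} → lossy.
Decomposition 2: common = {ACE}, closure = {ACDEF} → lossless.
Decomposition 3: common = {B}, closure = {B} → lossy.

Decomposition 2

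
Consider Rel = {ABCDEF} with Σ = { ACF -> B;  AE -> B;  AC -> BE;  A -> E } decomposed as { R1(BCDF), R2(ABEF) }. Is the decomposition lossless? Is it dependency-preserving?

lossy but dependency-preserving

Lossless test: (BF)⁺ = {BF}, which is a superkey of neither fragment — lossy.
Dependency preservation: ACF → B; AC → BE are not contained in any single fragment, but the restricted closure of each left-hand side across the fragments still reaches the right-hand side; the remaining FDs each lie inside some fragment. All dependencies are preserved.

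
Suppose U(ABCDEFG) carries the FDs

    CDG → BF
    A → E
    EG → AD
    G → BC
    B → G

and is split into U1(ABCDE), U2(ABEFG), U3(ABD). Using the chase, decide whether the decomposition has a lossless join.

Chase test. Columns are ABCDEFG; row i has aⱼ where attribute j ∈ Ui, else bᵢⱼ.
Initial tableau (one row per fragment):
  row 1: a1 a2 a3 a4 a5 b16 b17
  row 2: a1 a2 b23 b24 a5 a6 a7
  row 3: a1 a2 b33 a4 b35 b36 b37
Rows 1 and 3 agree on A; apply A→E and equate their E entries.
Rows 1 and 2 agree on B; apply B→G and equate their G entries.
Rows 1 and 3 agree on B; apply B→G and equate their G entries.
Rows 1 and 2 agree on EG; apply EG→AD and equate their AD entries.
Rows 1 and 2 agree on G; apply G→BC and equate their BC entries.
Rows 1 and 3 agree on G; apply G→BC and equate their BC entries.
Rows 1 and 2 agree on CDG; apply CDG→BF and equate their BF entries.
Rows 1 and 3 agree on CDG; apply CDG→BF and equate their BF entries.
Row 1 is now all distinguished symbols — the join is lossless.

Yes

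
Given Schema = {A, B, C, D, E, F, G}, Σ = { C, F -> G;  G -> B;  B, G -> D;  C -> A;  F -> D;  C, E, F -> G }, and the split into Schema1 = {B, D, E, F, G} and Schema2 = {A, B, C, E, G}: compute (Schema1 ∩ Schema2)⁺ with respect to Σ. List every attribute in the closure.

B, D, E, G

Schema1 ∩ Schema2 = {B, E, G}.
B, G → D applies, adding D
Closure: {B, D, E, G}.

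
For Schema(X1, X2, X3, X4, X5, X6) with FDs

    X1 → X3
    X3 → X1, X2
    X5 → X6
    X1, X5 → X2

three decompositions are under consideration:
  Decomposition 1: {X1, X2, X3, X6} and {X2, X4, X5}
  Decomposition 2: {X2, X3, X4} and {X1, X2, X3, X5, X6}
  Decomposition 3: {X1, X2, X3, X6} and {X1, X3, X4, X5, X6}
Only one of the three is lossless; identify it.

Decomposition 3

Decomposition 1: common = {X2}, closure = {X2} → lossy.
Decomposition 2: common = {X2, X3}, closure = {X1, X2, X3} → lossy.
Decomposition 3: common = {X1, X3, X6}, closure = {X1, X2, X3, X6} → lossless.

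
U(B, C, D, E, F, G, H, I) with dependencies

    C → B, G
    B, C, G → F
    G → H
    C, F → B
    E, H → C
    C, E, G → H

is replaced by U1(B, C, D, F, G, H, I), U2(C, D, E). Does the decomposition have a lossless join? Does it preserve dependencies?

lossy and not dependency-preserving

Lossless test: (C, D)⁺ = {B, C, D, F, G, H}, which is a superkey of neither fragment — lossy.
Dependency preservation: the restricted closure of {E, H} across the fragments never reaches {C}, so E, H → C cannot be enforced without a join — not preserved.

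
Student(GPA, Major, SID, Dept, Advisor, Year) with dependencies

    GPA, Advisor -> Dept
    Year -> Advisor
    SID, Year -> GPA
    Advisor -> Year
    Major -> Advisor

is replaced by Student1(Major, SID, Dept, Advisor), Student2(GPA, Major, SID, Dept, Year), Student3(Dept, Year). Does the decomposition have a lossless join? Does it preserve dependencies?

Lossless test (chase): Rows 2 and 3 agree on Year; apply Year→Advisor and equate their Advisor entries. Rows 1 and 2 agree on Major; apply Major→Advisor and equate their Advisor entries. Rows 1 and 2 agree on Advisor; apply Advisor→Year and equate their Year entries. Rows 1 and 2 agree on SID, Year; apply SID, Year→GPA and equate their GPA entries. Row 1 is now all distinguished symbols — the join is lossless.
Dependency preservation: the restricted closure of {GPA, Advisor} across the fragments never reaches {Dept}, so GPA, Advisor → Dept cannot be enforced without a join — not preserved.

lossless but not dependency-preserving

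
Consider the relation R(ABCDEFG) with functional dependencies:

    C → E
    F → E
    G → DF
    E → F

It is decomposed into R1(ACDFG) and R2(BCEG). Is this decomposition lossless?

Common attributes: R1 ∩ R2 = {CG}.
Closure of {CG}: C → E applies, adding E; G → DF applies, adding DF. So (CG)⁺ = {CDEFG}.
The closure contains neither all of R1 = {ACDFG} nor all of R2 = {BCEG}, so the common attributes are not a superkey of either fragment. The join is lossy.

No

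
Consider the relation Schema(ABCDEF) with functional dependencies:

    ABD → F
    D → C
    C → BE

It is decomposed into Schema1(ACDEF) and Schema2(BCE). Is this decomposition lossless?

Common attributes: Schema1 ∩ Schema2 = {CE}.
Closure of {CE}: C → BE applies, adding B. So (CE)⁺ = {BCE}.
This closure contains every attribute of Schema2, so Schema1 ∩ Schema2 → Schema2. The join is lossless.

Yes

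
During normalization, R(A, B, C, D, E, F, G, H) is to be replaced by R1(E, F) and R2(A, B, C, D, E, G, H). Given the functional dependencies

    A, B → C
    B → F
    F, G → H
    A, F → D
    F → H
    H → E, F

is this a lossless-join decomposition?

No

Common attributes: R1 ∩ R2 = {E}.
No dependency enlarges {E}, so (E)⁺ = {E}.
The closure contains neither all of R1 = {E, F} nor all of R2 = {A, B, C, D, E, G, H}, so the common attributes are not a superkey of either fragment. The join is lossy.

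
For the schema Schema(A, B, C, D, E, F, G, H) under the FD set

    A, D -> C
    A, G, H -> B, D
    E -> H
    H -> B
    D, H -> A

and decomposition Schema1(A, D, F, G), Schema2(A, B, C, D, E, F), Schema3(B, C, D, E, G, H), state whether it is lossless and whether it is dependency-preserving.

lossy and not dependency-preserving

Lossless test (chase): Rows 1 and 2 agree on A, D; apply A, D→C and equate their C entries. Rows 2 and 3 agree on E; apply E→H and equate their H entries. Rows 2 and 3 agree on D, H; apply D, H→A and equate their A entries. No row becomes fully distinguished — the join is lossy.
Dependency preservation: the restricted closure of {A, G, H} across the fragments never reaches {B, D}, so A, G, H → B, D cannot be enforced without a join — not preserved.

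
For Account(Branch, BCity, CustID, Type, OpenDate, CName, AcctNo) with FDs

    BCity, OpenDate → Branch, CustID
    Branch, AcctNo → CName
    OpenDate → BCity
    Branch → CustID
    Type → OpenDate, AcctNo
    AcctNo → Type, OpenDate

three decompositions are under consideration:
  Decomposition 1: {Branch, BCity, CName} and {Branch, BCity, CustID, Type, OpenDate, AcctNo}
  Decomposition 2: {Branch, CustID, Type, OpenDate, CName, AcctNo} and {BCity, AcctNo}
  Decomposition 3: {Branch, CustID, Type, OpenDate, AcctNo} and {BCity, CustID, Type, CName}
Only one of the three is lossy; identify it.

Decomposition 1: common = {Branch, BCity}, closure = {Branch, BCity, CustID} → lossy.
Decomposition 2: common = {AcctNo}, closure = {Branch, BCity, CustID, Type, OpenDate, CName, AcctNo} → lossless.
Decomposition 3: common = {CustID, Type}, closure = {Branch, BCity, CustID, Type, OpenDate, CName, AcctNo} → lossless.

Decomposition 1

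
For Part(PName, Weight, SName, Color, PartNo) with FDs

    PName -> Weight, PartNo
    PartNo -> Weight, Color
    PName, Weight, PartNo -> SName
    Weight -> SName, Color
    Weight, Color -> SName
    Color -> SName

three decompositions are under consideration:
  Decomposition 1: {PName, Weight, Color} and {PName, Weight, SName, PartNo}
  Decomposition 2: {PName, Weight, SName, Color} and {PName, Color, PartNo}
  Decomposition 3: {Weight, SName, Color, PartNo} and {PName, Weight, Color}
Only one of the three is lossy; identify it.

Decomposition 3

Decomposition 1: common = {PName, Weight}, closure = {PName, Weight, SName, Color, PartNo} → lossless.
Decomposition 2: common = {PName, Color}, closure = {PName, Weight, SName, Color, PartNo} → lossless.
Decomposition 3: common = {Weight, Color}, closure = {Weight, SName, Color} → lossy.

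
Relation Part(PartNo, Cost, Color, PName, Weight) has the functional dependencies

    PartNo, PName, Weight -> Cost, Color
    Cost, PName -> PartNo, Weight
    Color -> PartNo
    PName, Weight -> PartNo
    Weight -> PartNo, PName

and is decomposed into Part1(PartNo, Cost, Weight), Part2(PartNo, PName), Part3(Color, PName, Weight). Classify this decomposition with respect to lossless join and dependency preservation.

Lossless test (chase): Rows 1 and 3 agree on Weight; apply Weight→PartNo, PName and equate their PartNo, PName entries. Rows 1 and 3 agree on PartNo, PName, Weight; apply PartNo, PName, Weight→Cost, Color and equate their Cost, Color entries. Row 1 is now all distinguished symbols — the join is lossless.
Dependency preservation: the restricted closure of {Cost, PName} across the fragments never reaches {PartNo, Weight}, so Cost, PName → PartNo, Weight cannot be enforced without a join — not preserved.

lossless but not dependency-preserving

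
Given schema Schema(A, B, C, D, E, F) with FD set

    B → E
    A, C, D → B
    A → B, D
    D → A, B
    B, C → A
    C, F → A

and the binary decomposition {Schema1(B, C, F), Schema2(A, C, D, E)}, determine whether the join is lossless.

No

Common attributes: Schema1 ∩ Schema2 = {C}.
No dependency enlarges {C}, so (C)⁺ = {C}.
The closure contains neither all of Schema1 = {B, C, F} nor all of Schema2 = {A, C, D, E}, so the common attributes are not a superkey of either fragment. The join is lossy.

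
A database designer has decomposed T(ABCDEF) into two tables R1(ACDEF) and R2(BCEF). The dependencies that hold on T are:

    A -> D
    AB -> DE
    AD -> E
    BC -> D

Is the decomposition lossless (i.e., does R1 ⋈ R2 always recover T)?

Common attributes: R1 ∩ R2 = {CEF}.
No dependency enlarges {CEF}, so (CEF)⁺ = {CEF}.
The closure contains neither all of R1 = {ACDEF} nor all of R2 = {BCEF}, so the common attributes are not a superkey of either fragment. The join is lossy.

No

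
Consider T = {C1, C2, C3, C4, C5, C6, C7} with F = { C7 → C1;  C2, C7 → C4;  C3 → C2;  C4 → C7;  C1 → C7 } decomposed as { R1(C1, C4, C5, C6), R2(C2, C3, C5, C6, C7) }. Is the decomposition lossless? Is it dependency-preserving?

lossy and not dependency-preserving

Lossless test: (C5, C6)⁺ = {C5, C6}, which is a superkey of neither fragment — lossy.
Dependency preservation: the restricted closure of {C7} across the fragments never reaches {C1}, so C7 → C1 cannot be enforced without a join — not preserved.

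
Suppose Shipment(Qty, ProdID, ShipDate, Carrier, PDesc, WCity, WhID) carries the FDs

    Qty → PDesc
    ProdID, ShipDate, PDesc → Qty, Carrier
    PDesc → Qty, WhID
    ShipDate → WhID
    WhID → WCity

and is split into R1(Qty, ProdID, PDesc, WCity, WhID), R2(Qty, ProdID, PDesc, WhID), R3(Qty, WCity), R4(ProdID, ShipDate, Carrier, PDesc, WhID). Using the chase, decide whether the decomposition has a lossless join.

Chase test. Columns are Qty, ProdID, ShipDate, Carrier, PDesc, WCity, WhID; row i has aⱼ where attribute j ∈ Ri, else bᵢⱼ.
Initial tableau (one row per fragment):
  row 1: a1 a2 b13 b14 a5 a6 a7
  row 2: a1 a2 b23 b24 a5 b26 a7
  row 3: a1 b32 b33 b34 b35 a6 b37
  row 4: b41 a2 a3 a4 a5 b46 a7
Rows 1 and 3 agree on Qty; apply Qty→PDesc and equate their PDesc entries.
Rows 1 and 3 agree on PDesc; apply PDesc→Qty, WhID and equate their Qty, WhID entries.
Rows 1 and 4 agree on PDesc; apply PDesc→Qty, WhID and equate their Qty, WhID entries.
Rows 1 and 2 agree on WhID; apply WhID→WCity and equate their WCity entries.
Rows 1 and 4 agree on WhID; apply WhID→WCity and equate their WCity entries.
Row 4 is now all distinguished symbols — the join is lossless.

Yes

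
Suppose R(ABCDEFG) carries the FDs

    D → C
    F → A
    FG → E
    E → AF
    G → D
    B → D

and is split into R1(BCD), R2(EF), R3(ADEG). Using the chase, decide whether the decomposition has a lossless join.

Chase test. Columns are ABCDEFG; row i has aⱼ where attribute j ∈ Ri, else bᵢⱼ.
Initial tableau (one row per fragment):
  row 1: b11 a2 a3 a4 b15 b16 b17
  row 2: b21 b22 b23 b24 a5 a6 b27
  row 3: a1 b32 b33 a4 a5 b36 a7
Rows 1 and 3 agree on D; apply D→C and equate their C entries.
Rows 2 and 3 agree on E; apply E→AF and equate their AF entries.
No row becomes fully distinguished — the join is lossy.

No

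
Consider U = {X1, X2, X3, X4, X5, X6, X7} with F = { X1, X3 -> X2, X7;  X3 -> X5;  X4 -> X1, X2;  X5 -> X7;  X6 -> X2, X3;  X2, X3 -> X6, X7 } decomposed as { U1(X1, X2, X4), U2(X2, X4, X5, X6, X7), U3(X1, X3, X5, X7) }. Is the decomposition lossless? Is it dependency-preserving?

lossy and not dependency-preserving

Lossless test (chase): Rows 1 and 2 agree on X4; apply X4→X1, X2 and equate their X1, X2 entries. No row becomes fully distinguished — the join is lossy.
Dependency preservation: the restricted closure of {X1, X3} across the fragments never reaches {X2, X7}, so X1, X3 → X2, X7 cannot be enforced without a join — not preserved.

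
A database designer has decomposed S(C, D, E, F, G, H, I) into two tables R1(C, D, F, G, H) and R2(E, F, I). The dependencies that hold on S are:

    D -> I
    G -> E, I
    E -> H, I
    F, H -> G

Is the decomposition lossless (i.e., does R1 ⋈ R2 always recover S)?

No

Common attributes: R1 ∩ R2 = {F}.
No dependency enlarges {F}, so (F)⁺ = {F}.
The closure contains neither all of R1 = {C, D, F, G, H} nor all of R2 = {E, F, I}, so the common attributes are not a superkey of either fragment. The join is lossy.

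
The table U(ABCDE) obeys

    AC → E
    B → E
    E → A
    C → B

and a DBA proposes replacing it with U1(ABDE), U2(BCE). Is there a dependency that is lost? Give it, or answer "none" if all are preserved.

none

AC → E: restricted closure across fragments reaches E.
B → E lies within U1.
E → A lies within U1.
C → B lies within U2.
Every dependency is enforceable on the fragments, so the decomposition is dependency-preserving.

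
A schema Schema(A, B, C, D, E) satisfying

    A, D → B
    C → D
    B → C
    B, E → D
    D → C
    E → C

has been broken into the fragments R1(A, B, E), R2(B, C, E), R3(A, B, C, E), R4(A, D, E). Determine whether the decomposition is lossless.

Yes

Chase test. Columns are A, B, C, D, E; row i has aⱼ where attribute j ∈ Ri, else bᵢⱼ.
Initial tableau (one row per fragment):
  row 1: a1 a2 b13 b14 a5
  row 2: b21 a2 a3 b24 a5
  row 3: a1 a2 a3 b34 a5
  row 4: a1 b42 b43 a4 a5
Rows 2 and 3 agree on C; apply C→D and equate their D entries.
Rows 1 and 2 agree on B; apply B→C and equate their C entries.
Rows 1 and 2 agree on B, E; apply B, E→D and equate their D entries.
Rows 1 and 4 agree on E; apply E→C and equate their C entries.
Rows 1 and 4 agree on C; apply C→D and equate their D entries.
Rows 1 and 4 agree on A, D; apply A, D→B and equate their B entries.
Row 1 is now all distinguished symbols — the join is lossless.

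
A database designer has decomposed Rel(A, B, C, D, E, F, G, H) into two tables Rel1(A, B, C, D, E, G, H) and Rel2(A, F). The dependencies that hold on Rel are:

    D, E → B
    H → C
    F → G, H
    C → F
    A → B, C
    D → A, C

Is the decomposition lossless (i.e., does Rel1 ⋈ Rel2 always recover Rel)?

Common attributes: Rel1 ∩ Rel2 = {A}.
Closure of {A}: A → B, C applies, adding B, C; C → F applies, adding F; F → G, H applies, adding G, H. So (A)⁺ = {A, B, C, F, G, H}.
This closure contains every attribute of Rel2, so Rel1 ∩ Rel2 → Rel2. The join is lossless.

Yes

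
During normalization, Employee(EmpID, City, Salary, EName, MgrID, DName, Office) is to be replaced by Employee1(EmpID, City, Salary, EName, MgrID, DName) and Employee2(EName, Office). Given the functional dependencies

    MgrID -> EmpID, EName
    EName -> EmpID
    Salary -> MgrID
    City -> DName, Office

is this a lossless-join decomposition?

Common attributes: Employee1 ∩ Employee2 = {EName}.
Closure of {EName}: EName → EmpID applies, adding EmpID. So (EName)⁺ = {EmpID, EName}.
The closure contains neither all of Employee1 = {EmpID, City, Salary, EName, MgrID, DName} nor all of Employee2 = {EName, Office}, so the common attributes are not a superkey of either fragment. The join is lossy.

No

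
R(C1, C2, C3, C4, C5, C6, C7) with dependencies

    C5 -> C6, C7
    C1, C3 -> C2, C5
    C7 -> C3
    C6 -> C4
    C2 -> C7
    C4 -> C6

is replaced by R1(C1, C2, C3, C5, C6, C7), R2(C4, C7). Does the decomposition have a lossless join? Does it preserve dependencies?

Lossless test: (C7)⁺ = {C3, C7}, which is a superkey of neither fragment — lossy.
Dependency preservation: the restricted closure of {C6} across the fragments never reaches {C4}, so C6 → C4 cannot be enforced without a join — not preserved.

lossy and not dependency-preserving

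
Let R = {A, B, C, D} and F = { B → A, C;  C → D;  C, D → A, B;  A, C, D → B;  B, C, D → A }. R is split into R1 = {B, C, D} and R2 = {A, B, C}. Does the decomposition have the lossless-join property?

Yes

Common attributes: R1 ∩ R2 = {B, C}.
Closure of {B, C}: B → A, C applies, adding A; C → D applies, adding D. So (B, C)⁺ = {A, B, C, D}.
This closure contains every attribute of R1, so R1 ∩ R2 → R1. The join is lossless.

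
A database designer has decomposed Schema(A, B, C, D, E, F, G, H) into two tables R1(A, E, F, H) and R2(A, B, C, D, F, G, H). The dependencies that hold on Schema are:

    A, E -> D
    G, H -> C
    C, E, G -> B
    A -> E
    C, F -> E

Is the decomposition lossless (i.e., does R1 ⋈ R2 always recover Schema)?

Common attributes: R1 ∩ R2 = {A, F, H}.
Closure of {A, F, H}: A → E applies, adding E; A, E → D applies, adding D. So (A, F, H)⁺ = {A, D, E, F, H}.
This closure contains every attribute of R1, so R1 ∩ R2 → R1. The join is lossless.

Yes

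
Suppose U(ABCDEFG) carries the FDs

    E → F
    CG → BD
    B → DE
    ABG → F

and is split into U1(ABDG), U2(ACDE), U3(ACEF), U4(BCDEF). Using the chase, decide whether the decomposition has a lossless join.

No

Chase test. Columns are ABCDEFG; row i has aⱼ where attribute j ∈ Ui, else bᵢⱼ.
Initial tableau (one row per fragment):
  row 1: a1 a2 b13 a4 b15 b16 a7
  row 2: a1 b22 a3 a4 a5 b26 b27
  row 3: a1 b32 a3 b34 a5 a6 b37
  row 4: b41 a2 a3 a4 a5 a6 b47
Rows 2 and 3 agree on E; apply E→F and equate their F entries.
Rows 1 and 4 agree on B; apply B→DE and equate their DE entries.
Rows 1 and 2 agree on E; apply E→F and equate their F entries.
No row becomes fully distinguished — the join is lossy.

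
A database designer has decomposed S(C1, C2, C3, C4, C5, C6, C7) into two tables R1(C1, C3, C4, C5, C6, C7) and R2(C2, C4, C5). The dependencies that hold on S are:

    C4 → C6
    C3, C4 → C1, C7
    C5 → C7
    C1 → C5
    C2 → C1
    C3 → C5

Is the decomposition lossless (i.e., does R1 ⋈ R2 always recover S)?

No

Common attributes: R1 ∩ R2 = {C4, C5}.
Closure of {C4, C5}: C4 → C6 applies, adding C6; C5 → C7 applies, adding C7. So (C4, C5)⁺ = {C4, C5, C6, C7}.
The closure contains neither all of R1 = {C1, C3, C4, C5, C6, C7} nor all of R2 = {C2, C4, C5}, so the common attributes are not a superkey of either fragment. The join is lossy.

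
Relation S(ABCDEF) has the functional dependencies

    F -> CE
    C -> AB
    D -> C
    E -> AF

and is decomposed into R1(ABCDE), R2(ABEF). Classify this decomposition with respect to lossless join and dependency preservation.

Lossless test: (ABE)⁺ = {ABCEF}, which contains all of one fragment — lossless.
Dependency preservation: F → CE is not contained in any single fragment, but the restricted closure of its left-hand side across the fragments still reaches the right-hand side; the remaining FDs each lie inside some fragment. All dependencies are preserved.

lossless and dependency-preserving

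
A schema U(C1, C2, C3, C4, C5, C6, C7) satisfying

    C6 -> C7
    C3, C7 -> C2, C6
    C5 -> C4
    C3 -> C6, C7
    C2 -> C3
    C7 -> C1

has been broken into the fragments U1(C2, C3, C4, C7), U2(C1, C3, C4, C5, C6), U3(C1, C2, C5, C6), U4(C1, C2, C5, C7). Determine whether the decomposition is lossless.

Chase test. Columns are C1, C2, C3, C4, C5, C6, C7; row i has aⱼ where attribute j ∈ Ui, else bᵢⱼ.
Initial tableau (one row per fragment):
  row 1: b11 a2 a3 a4 b15 b16 a7
  row 2: a1 b22 a3 a4 a5 a6 b27
  row 3: a1 a2 b33 b34 a5 a6 b37
  row 4: a1 a2 b43 b44 a5 b46 a7
Rows 2 and 3 agree on C6; apply C6→C7 and equate their C7 entries.
Rows 2 and 3 agree on C5; apply C5→C4 and equate their C4 entries.
Rows 2 and 4 agree on C5; apply C5→C4 and equate their C4 entries.
Rows 1 and 2 agree on C3; apply C3→C6, C7 and equate their C6, C7 entries.
Rows 1 and 3 agree on C2; apply C2→C3 and equate their C3 entries.
Rows 1 and 4 agree on C2; apply C2→C3 and equate their C3 entries.
Rows 1 and 2 agree on C7; apply C7→C1 and equate their C1 entries.
Rows 1 and 2 agree on C3, C7; apply C3, C7→C2, C6 and equate their C2, C6 entries.
Rows 1 and 4 agree on C3, C7; apply C3, C7→C2, C6 and equate their C2, C6 entries.
Row 2 is now all distinguished symbols — the join is lossless.

Yes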